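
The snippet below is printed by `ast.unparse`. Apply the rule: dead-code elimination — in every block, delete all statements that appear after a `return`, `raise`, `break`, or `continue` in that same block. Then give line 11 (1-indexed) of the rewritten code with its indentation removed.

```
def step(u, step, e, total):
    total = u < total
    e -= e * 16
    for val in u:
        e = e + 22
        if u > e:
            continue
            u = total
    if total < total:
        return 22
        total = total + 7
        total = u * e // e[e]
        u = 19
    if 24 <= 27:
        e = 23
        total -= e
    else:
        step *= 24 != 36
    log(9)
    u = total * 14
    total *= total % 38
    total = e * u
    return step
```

Transformed code:
def step(u, step, e, total):
    total = u < total
    e -= e * 16
    for val in u:
        e = e + 22
        if u > e:
            continue
    if total < total:
        return 22
    if 24 <= 27:
        e = 23
        total -= e
    else:
        step *= 24 != 36
    log(9)
    u = total * 14
    total *= total % 38
    total = e * u
    return step

e = 23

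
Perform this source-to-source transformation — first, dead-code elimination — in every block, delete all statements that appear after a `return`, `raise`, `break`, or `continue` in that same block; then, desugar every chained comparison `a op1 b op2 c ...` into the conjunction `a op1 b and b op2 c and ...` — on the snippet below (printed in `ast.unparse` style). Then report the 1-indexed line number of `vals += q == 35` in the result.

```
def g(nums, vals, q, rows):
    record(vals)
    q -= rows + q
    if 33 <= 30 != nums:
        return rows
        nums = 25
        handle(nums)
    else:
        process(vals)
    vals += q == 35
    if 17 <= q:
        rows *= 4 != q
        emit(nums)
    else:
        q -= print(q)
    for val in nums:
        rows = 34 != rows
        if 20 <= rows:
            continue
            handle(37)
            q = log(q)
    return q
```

Transformed code:
def g(nums, vals, q, rows):
    record(vals)
    q -= rows + q
    if 33 <= 30 and 30 != nums:
        return rows
    else:
        process(vals)
    vals += q == 35
    if 17 <= q:
        rows *= 4 != q
        emit(nums)
    else:
        q -= print(q)
    for val in nums:
        rows = 34 != rows
        if 20 <= rows:
            continue
    return q

8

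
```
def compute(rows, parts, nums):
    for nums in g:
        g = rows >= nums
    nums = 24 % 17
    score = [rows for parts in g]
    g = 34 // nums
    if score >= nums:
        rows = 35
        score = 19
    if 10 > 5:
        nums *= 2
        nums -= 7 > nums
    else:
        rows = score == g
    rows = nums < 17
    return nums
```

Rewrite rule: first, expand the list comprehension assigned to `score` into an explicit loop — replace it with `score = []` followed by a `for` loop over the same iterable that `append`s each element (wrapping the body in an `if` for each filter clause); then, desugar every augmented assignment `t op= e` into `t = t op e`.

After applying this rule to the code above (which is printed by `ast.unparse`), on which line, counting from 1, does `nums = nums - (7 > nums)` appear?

14

Transformed code:
def compute(rows, parts, nums):
    for nums in g:
        g = rows >= nums
    nums = 24 % 17
    score = []
    for parts in g:
        score.append(rows)
    g = 34 // nums
    if score >= nums:
        rows = 35
        score = 19
    if 10 > 5:
        nums = nums * 2
        nums = nums - (7 > nums)
    else:
        rows = score == g
    rows = nums < 17
    return nums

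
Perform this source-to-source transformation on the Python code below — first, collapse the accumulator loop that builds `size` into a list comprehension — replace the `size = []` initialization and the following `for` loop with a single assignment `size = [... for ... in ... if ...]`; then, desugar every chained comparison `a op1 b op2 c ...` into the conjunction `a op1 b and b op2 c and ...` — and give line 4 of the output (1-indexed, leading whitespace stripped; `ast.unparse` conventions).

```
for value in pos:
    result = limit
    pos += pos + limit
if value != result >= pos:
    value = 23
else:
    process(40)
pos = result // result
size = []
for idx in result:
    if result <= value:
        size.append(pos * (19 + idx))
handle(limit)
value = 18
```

if value != result and result >= pos:

Transformed code:
for value in pos:
    result = limit
    pos += pos + limit
if value != result and result >= pos:
    value = 23
else:
    process(40)
pos = result // result
size = [pos * (19 + idx) for idx in result if result <= value]
handle(limit)
value = 18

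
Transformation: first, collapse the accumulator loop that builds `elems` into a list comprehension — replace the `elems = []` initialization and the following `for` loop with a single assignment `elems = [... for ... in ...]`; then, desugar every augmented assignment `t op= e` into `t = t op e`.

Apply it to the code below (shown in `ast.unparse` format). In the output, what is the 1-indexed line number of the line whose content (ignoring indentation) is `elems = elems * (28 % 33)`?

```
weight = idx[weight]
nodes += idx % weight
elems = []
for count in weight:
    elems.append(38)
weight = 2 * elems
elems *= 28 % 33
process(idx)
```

Transformed code:
weight = idx[weight]
nodes = nodes + idx % weight
elems = [38 for count in weight]
weight = 2 * elems
elems = elems * (28 % 33)
process(idx)

5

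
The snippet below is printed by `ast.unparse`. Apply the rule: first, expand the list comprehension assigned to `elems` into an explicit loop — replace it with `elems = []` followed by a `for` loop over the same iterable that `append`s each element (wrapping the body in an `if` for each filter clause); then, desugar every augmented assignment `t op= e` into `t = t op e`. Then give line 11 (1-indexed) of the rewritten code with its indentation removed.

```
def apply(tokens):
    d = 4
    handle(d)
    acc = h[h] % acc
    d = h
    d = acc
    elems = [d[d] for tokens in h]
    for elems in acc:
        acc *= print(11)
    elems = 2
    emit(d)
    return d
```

acc = acc * print(11)

Transformed code:
def apply(tokens):
    d = 4
    handle(d)
    acc = h[h] % acc
    d = h
    d = acc
    elems = []
    for tokens in h:
        elems.append(d[d])
    for elems in acc:
        acc = acc * print(11)
    elems = 2
    emit(d)
    return d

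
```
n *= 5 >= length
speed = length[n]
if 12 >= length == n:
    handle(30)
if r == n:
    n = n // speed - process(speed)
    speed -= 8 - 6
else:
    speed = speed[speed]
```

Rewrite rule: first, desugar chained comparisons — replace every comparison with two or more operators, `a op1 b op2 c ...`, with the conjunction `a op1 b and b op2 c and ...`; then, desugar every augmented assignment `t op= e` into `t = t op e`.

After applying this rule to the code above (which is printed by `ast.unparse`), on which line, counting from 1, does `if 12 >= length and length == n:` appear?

Transformed code:
n = n * (5 >= length)
speed = length[n]
if 12 >= length and length == n:
    handle(30)
if r == n:
    n = n // speed - process(speed)
    speed = speed - (8 - 6)
else:
    speed = speed[speed]

3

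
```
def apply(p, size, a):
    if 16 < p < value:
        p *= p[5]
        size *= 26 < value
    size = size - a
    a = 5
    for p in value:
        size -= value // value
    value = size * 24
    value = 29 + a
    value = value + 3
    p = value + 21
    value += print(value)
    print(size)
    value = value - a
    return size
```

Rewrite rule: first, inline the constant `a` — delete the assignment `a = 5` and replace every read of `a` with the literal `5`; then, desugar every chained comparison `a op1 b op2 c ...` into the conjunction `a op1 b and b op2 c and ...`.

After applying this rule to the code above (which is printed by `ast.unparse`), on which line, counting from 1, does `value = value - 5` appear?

14

Transformed code:
def apply(p, size, a):
    if 16 < p and p < value:
        p *= p[5]
        size *= 26 < value
    size = size - 5
    for p in value:
        size -= value // value
    value = size * 24
    value = 29 + 5
    value = value + 3
    p = value + 21
    value += print(value)
    print(size)
    value = value - 5
    return size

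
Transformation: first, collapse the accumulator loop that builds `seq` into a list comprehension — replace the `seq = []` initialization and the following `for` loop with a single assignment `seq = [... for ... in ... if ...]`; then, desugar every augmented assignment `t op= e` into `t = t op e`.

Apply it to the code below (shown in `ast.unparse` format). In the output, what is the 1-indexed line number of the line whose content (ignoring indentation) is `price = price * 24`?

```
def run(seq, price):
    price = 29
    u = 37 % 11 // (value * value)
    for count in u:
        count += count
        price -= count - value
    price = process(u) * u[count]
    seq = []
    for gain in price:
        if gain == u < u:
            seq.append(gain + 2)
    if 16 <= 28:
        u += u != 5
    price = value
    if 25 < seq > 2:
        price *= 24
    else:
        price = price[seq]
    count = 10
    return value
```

Transformed code:
def run(seq, price):
    price = 29
    u = 37 % 11 // (value * value)
    for count in u:
        count = count + count
        price = price - (count - value)
    price = process(u) * u[count]
    seq = [gain + 2 for gain in price if gain == u < u]
    if 16 <= 28:
        u = u + (u != 5)
    price = value
    if 25 < seq > 2:
        price = price * 24
    else:
        price = price[seq]
    count = 10
    return value

13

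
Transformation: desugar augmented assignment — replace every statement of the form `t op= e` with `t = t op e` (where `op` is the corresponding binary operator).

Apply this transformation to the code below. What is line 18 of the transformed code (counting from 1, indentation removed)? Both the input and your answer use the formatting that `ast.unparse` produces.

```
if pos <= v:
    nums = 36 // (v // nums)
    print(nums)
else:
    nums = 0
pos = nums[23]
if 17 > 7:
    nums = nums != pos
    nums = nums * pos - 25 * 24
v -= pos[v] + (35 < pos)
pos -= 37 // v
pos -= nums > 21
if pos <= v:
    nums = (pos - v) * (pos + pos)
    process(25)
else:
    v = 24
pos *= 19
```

pos = pos * 19

Transformed code:
if pos <= v:
    nums = 36 // (v // nums)
    print(nums)
else:
    nums = 0
pos = nums[23]
if 17 > 7:
    nums = nums != pos
    nums = nums * pos - 25 * 24
v = v - (pos[v] + (35 < pos))
pos = pos - 37 // v
pos = pos - (nums > 21)
if pos <= v:
    nums = (pos - v) * (pos + pos)
    process(25)
else:
    v = 24
pos = pos * 19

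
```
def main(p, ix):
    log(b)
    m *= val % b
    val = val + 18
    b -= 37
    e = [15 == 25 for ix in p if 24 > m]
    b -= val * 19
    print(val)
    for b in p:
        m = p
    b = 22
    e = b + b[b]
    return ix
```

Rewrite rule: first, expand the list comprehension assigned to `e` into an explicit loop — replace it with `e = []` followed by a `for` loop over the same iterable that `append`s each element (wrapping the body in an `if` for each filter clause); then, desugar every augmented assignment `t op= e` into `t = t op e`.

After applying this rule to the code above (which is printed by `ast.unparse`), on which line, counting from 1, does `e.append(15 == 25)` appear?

9

Transformed code:
def main(p, ix):
    log(b)
    m = m * (val % b)
    val = val + 18
    b = b - 37
    e = []
    for ix in p:
        if 24 > m:
            e.append(15 == 25)
    b = b - val * 19
    print(val)
    for b in p:
        m = p
    b = 22
    e = b + b[b]
    return ix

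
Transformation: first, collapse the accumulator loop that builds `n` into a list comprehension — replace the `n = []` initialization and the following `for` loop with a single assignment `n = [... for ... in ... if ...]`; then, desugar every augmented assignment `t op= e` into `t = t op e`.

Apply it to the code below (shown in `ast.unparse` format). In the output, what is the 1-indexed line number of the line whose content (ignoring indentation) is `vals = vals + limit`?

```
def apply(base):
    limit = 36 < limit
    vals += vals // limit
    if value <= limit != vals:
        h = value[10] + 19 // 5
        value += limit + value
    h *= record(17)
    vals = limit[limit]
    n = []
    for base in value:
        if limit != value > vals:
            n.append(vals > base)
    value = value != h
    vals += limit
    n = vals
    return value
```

11

Transformed code:
def apply(base):
    limit = 36 < limit
    vals = vals + vals // limit
    if value <= limit != vals:
        h = value[10] + 19 // 5
        value = value + (limit + value)
    h = h * record(17)
    vals = limit[limit]
    n = [vals > base for base in value if limit != value > vals]
    value = value != h
    vals = vals + limit
    n = vals
    return value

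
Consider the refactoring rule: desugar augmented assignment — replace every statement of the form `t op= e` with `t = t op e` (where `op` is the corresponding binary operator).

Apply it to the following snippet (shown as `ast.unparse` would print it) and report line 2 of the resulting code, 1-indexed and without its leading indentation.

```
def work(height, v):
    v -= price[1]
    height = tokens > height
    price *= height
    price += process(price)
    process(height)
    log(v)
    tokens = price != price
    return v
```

Transformed code:
def work(height, v):
    v = v - price[1]
    height = tokens > height
    price = price * height
    price = price + process(price)
    process(height)
    log(v)
    tokens = price != price
    return v

v = v - price[1]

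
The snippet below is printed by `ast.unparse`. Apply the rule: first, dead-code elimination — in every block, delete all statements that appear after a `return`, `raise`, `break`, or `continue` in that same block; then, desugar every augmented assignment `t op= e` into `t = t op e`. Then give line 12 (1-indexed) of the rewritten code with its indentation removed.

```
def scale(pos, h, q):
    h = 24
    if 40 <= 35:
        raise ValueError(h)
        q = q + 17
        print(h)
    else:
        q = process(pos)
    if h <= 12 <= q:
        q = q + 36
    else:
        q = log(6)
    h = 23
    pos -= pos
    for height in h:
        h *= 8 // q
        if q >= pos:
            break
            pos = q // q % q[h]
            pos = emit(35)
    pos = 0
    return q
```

Transformed code:
def scale(pos, h, q):
    h = 24
    if 40 <= 35:
        raise ValueError(h)
    else:
        q = process(pos)
    if h <= 12 <= q:
        q = q + 36
    else:
        q = log(6)
    h = 23
    pos = pos - pos
    for height in h:
        h = h * (8 // q)
        if q >= pos:
            break
    pos = 0
    return q

pos = pos - pos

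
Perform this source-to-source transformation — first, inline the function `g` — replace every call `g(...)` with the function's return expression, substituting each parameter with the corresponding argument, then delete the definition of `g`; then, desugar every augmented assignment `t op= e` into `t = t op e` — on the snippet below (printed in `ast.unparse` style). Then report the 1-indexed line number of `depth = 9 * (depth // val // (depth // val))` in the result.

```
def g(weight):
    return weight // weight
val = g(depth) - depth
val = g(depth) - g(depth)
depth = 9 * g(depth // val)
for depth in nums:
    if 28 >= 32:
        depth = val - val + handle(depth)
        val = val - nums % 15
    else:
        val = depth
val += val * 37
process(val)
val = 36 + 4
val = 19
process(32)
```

Transformed code:
val = depth // depth - depth
val = depth // depth - depth // depth
depth = 9 * (depth // val // (depth // val))
for depth in nums:
    if 28 >= 32:
        depth = val - val + handle(depth)
        val = val - nums % 15
    else:
        val = depth
val = val + val * 37
process(val)
val = 36 + 4
val = 19
process(32)

3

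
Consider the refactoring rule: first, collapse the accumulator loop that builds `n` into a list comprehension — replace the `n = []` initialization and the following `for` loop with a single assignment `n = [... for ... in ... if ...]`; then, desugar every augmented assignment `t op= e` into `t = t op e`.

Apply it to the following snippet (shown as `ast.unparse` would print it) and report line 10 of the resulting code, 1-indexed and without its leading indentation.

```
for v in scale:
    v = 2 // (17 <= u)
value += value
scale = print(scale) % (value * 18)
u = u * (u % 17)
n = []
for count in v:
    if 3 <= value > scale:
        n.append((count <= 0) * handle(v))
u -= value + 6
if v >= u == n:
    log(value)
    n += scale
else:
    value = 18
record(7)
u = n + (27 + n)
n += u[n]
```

Transformed code:
for v in scale:
    v = 2 // (17 <= u)
value = value + value
scale = print(scale) % (value * 18)
u = u * (u % 17)
n = [(count <= 0) * handle(v) for count in v if 3 <= value > scale]
u = u - (value + 6)
if v >= u == n:
    log(value)
    n = n + scale
else:
    value = 18
record(7)
u = n + (27 + n)
n = n + u[n]

n = n + scale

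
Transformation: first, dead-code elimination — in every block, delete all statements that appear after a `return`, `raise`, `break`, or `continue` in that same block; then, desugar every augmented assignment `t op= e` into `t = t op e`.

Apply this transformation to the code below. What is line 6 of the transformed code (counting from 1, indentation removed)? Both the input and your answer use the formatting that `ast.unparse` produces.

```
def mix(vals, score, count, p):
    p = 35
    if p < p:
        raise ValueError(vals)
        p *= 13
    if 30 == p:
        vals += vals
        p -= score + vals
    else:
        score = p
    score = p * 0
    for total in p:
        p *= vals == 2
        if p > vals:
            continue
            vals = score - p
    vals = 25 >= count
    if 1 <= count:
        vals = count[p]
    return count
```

Transformed code:
def mix(vals, score, count, p):
    p = 35
    if p < p:
        raise ValueError(vals)
    if 30 == p:
        vals = vals + vals
        p = p - (score + vals)
    else:
        score = p
    score = p * 0
    for total in p:
        p = p * (vals == 2)
        if p > vals:
            continue
    vals = 25 >= count
    if 1 <= count:
        vals = count[p]
    return count

vals = vals + vals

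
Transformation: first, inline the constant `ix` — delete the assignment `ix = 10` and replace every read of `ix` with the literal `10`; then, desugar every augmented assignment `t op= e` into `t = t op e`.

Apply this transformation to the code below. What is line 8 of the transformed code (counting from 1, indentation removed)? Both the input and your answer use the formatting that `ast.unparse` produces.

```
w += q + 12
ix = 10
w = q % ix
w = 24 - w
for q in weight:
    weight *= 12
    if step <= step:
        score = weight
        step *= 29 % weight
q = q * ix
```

Transformed code:
w = w + (q + 12)
w = q % 10
w = 24 - w
for q in weight:
    weight = weight * 12
    if step <= step:
        score = weight
        step = step * (29 % weight)
q = q * 10

step = step * (29 % weight)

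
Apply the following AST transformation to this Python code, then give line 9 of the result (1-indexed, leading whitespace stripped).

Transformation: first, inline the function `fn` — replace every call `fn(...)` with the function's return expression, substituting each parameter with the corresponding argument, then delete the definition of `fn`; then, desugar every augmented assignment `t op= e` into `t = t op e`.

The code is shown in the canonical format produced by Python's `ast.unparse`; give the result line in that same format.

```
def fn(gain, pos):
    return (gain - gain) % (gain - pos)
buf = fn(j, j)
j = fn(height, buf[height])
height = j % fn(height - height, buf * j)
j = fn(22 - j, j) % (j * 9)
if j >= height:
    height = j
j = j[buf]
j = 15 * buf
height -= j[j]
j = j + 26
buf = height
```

height = height - j[j]

Transformed code:
buf = (j - j) % (j - j)
j = (height - height) % (height - buf[height])
height = j % ((height - height - (height - height)) % (height - height - buf * j))
j = (22 - j - (22 - j)) % (22 - j - j) % (j * 9)
if j >= height:
    height = j
j = j[buf]
j = 15 * buf
height = height - j[j]
j = j + 26
buf = height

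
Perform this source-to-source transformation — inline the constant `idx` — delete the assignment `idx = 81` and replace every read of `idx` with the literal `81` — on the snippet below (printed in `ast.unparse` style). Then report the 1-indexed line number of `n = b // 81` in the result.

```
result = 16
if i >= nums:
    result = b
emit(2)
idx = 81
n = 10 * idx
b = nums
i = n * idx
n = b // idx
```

Transformed code:
result = 16
if i >= nums:
    result = b
emit(2)
n = 10 * 81
b = nums
i = n * 81
n = b // 81

8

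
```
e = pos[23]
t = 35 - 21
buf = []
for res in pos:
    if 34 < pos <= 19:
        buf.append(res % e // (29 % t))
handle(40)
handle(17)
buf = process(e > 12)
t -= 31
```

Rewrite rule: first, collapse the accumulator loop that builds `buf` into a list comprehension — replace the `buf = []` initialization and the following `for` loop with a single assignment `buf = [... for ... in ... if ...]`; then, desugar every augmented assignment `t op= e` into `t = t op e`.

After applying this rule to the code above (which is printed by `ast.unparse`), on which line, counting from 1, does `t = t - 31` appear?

Transformed code:
e = pos[23]
t = 35 - 21
buf = [res % e // (29 % t) for res in pos if 34 < pos <= 19]
handle(40)
handle(17)
buf = process(e > 12)
t = t - 31

7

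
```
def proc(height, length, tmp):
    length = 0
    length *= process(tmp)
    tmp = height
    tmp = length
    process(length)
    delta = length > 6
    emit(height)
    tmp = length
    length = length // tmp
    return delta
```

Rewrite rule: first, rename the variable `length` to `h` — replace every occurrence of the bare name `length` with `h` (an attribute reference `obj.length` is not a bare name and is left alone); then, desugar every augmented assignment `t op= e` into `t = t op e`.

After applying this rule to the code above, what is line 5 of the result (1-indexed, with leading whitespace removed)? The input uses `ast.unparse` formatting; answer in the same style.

tmp = h

Transformed code:
def proc(height, h, tmp):
    h = 0
    h = h * process(tmp)
    tmp = height
    tmp = h
    process(h)
    delta = h > 6
    emit(height)
    tmp = h
    h = h // tmp
    return delta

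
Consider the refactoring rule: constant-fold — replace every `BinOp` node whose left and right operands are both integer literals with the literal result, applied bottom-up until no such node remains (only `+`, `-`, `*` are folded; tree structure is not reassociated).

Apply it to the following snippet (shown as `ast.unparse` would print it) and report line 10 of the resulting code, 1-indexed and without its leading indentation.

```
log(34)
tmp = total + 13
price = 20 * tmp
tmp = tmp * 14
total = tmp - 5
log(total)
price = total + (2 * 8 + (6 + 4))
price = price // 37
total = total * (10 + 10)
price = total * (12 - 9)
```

price = total * 3

Transformed code:
log(34)
tmp = total + 13
price = 20 * tmp
tmp = tmp * 14
total = tmp - 5
log(total)
price = total + 26
price = price // 37
total = total * 20
price = total * 3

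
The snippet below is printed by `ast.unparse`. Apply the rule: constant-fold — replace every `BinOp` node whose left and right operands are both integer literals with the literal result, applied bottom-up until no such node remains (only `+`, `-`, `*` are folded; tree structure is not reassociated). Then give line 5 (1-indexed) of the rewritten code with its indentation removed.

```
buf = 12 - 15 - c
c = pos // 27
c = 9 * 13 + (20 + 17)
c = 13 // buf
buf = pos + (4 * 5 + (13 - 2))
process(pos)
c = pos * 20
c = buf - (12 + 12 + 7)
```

buf = pos + 31

Transformed code:
buf = -3 - c
c = pos // 27
c = 154
c = 13 // buf
buf = pos + 31
process(pos)
c = pos * 20
c = buf - 31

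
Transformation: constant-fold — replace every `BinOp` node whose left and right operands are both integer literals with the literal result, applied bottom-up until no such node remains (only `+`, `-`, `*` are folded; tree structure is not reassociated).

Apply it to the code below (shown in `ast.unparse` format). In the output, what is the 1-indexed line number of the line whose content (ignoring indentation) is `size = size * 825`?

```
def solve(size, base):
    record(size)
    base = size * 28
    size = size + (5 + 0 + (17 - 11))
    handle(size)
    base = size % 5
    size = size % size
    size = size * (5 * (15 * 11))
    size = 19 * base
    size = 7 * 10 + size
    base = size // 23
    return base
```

Transformed code:
def solve(size, base):
    record(size)
    base = size * 28
    size = size + 11
    handle(size)
    base = size % 5
    size = size % size
    size = size * 825
    size = 19 * base
    size = 70 + size
    base = size // 23
    return base

8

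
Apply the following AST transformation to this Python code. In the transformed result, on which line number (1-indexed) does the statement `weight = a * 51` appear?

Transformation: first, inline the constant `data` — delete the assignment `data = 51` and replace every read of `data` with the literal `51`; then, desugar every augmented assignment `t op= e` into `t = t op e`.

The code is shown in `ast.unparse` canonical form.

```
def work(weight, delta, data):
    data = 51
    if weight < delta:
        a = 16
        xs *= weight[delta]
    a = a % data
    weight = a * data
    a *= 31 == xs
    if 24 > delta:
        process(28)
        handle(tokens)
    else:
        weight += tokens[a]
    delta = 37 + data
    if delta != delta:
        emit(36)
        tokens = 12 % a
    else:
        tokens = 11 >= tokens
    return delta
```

6

Transformed code:
def work(weight, delta, data):
    if weight < delta:
        a = 16
        xs = xs * weight[delta]
    a = a % 51
    weight = a * 51
    a = a * (31 == xs)
    if 24 > delta:
        process(28)
        handle(tokens)
    else:
        weight = weight + tokens[a]
    delta = 37 + 51
    if delta != delta:
        emit(36)
        tokens = 12 % a
    else:
        tokens = 11 >= tokens
    return delta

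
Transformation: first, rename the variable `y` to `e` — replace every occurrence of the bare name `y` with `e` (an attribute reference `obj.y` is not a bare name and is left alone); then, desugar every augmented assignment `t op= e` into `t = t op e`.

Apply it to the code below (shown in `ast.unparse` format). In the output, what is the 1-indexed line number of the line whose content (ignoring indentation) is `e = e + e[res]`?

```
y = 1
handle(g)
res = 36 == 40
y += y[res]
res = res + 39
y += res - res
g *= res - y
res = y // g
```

4

Transformed code:
e = 1
handle(g)
res = 36 == 40
e = e + e[res]
res = res + 39
e = e + (res - res)
g = g * (res - e)
res = e // g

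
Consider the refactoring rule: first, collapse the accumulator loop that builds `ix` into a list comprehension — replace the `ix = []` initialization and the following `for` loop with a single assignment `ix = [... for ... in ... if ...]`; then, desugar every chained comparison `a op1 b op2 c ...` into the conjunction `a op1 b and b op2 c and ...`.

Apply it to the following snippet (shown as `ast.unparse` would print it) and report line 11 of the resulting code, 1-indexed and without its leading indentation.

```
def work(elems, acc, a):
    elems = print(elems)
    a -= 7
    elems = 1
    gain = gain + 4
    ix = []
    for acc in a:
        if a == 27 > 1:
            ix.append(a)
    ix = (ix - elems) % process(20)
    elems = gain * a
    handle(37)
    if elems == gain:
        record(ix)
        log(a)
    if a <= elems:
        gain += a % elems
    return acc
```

record(ix)

Transformed code:
def work(elems, acc, a):
    elems = print(elems)
    a -= 7
    elems = 1
    gain = gain + 4
    ix = [a for acc in a if a == 27 and 27 > 1]
    ix = (ix - elems) % process(20)
    elems = gain * a
    handle(37)
    if elems == gain:
        record(ix)
        log(a)
    if a <= elems:
        gain += a % elems
    return acc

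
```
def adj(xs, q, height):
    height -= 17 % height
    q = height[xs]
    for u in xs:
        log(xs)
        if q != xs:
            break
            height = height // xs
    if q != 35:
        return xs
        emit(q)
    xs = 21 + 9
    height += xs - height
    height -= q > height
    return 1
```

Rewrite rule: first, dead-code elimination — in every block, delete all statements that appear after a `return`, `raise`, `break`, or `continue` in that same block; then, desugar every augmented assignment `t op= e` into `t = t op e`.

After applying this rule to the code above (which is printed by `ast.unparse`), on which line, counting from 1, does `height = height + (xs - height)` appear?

Transformed code:
def adj(xs, q, height):
    height = height - 17 % height
    q = height[xs]
    for u in xs:
        log(xs)
        if q != xs:
            break
    if q != 35:
        return xs
    xs = 21 + 9
    height = height + (xs - height)
    height = height - (q > height)
    return 1

11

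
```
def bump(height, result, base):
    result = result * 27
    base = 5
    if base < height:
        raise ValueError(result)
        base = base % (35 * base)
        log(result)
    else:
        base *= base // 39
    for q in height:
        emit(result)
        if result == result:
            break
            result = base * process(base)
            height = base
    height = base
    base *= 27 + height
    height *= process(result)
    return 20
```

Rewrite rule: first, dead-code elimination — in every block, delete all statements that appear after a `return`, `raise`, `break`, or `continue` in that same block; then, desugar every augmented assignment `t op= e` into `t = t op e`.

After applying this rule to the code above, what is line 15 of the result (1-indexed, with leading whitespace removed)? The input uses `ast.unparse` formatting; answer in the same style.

return 20

Transformed code:
def bump(height, result, base):
    result = result * 27
    base = 5
    if base < height:
        raise ValueError(result)
    else:
        base = base * (base // 39)
    for q in height:
        emit(result)
        if result == result:
            break
    height = base
    base = base * (27 + height)
    height = height * process(result)
    return 20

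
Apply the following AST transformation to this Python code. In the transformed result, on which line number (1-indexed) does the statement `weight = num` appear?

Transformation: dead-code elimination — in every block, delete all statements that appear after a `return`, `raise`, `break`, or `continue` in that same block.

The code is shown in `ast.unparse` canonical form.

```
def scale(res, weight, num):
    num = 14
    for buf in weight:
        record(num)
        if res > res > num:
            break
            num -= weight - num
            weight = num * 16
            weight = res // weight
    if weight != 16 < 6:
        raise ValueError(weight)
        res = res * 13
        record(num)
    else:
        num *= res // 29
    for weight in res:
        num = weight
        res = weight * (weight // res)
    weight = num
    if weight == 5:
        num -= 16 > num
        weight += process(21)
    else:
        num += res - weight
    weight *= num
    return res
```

Transformed code:
def scale(res, weight, num):
    num = 14
    for buf in weight:
        record(num)
        if res > res > num:
            break
    if weight != 16 < 6:
        raise ValueError(weight)
    else:
        num *= res // 29
    for weight in res:
        num = weight
        res = weight * (weight // res)
    weight = num
    if weight == 5:
        num -= 16 > num
        weight += process(21)
    else:
        num += res - weight
    weight *= num
    return res

14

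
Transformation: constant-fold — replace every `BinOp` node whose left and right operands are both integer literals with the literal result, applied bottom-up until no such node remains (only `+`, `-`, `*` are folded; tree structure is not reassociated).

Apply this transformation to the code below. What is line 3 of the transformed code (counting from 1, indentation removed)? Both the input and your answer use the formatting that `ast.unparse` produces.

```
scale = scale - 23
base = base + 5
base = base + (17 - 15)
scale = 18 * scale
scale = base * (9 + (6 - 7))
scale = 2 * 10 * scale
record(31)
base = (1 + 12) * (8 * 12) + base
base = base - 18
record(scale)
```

base = base + 2

Transformed code:
scale = scale - 23
base = base + 5
base = base + 2
scale = 18 * scale
scale = base * 8
scale = 20 * scale
record(31)
base = 1248 + base
base = base - 18
record(scale)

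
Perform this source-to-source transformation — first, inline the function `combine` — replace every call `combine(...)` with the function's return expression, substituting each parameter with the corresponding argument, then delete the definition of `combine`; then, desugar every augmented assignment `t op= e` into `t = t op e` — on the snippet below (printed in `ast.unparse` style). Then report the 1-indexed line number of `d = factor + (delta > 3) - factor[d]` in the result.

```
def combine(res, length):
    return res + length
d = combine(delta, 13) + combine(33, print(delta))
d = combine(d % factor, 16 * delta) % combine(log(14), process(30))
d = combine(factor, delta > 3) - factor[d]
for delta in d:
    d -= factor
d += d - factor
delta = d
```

Transformed code:
d = delta + 13 + (33 + print(delta))
d = (d % factor + 16 * delta) % (log(14) + process(30))
d = factor + (delta > 3) - factor[d]
for delta in d:
    d = d - factor
d = d + (d - factor)
delta = d

3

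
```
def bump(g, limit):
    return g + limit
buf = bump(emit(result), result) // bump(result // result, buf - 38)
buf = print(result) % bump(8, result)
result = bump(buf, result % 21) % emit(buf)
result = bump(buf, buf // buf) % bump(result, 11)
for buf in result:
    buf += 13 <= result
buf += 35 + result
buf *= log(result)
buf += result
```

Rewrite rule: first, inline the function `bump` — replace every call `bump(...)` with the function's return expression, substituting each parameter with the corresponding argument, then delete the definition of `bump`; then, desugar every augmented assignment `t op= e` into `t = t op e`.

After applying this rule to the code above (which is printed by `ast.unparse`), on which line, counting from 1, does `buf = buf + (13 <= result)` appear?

Transformed code:
buf = (emit(result) + result) // (result // result + (buf - 38))
buf = print(result) % (8 + result)
result = (buf + result % 21) % emit(buf)
result = (buf + buf // buf) % (result + 11)
for buf in result:
    buf = buf + (13 <= result)
buf = buf + (35 + result)
buf = buf * log(result)
buf = buf + result

6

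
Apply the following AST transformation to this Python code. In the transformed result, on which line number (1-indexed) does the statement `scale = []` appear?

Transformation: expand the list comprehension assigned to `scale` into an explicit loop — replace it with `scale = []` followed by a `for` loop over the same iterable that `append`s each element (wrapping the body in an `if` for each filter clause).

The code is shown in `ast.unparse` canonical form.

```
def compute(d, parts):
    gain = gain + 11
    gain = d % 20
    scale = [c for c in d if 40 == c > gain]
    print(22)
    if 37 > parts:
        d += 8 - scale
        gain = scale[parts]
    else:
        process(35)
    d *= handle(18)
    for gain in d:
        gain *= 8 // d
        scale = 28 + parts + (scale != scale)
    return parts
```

Transformed code:
def compute(d, parts):
    gain = gain + 11
    gain = d % 20
    scale = []
    for c in d:
        if 40 == c > gain:
            scale.append(c)
    print(22)
    if 37 > parts:
        d += 8 - scale
        gain = scale[parts]
    else:
        process(35)
    d *= handle(18)
    for gain in d:
        gain *= 8 // d
        scale = 28 + parts + (scale != scale)
    return parts

4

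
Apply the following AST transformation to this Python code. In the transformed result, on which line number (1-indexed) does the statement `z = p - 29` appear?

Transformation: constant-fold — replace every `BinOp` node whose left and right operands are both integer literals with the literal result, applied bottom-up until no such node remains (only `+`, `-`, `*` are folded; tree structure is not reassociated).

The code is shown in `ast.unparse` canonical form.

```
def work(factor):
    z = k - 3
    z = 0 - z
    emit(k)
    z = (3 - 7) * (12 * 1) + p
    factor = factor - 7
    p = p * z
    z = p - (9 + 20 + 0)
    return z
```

8

Transformed code:
def work(factor):
    z = k - 3
    z = 0 - z
    emit(k)
    z = -48 + p
    factor = factor - 7
    p = p * z
    z = p - 29
    return z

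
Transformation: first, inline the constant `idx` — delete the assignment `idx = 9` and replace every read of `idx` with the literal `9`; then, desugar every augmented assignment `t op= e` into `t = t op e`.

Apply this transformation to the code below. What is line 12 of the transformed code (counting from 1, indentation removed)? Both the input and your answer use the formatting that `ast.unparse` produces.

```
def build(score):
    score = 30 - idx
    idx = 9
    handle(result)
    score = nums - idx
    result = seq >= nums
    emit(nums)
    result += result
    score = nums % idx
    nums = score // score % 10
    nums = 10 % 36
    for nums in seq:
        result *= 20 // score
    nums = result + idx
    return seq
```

result = result * (20 // score)

Transformed code:
def build(score):
    score = 30 - 9
    handle(result)
    score = nums - 9
    result = seq >= nums
    emit(nums)
    result = result + result
    score = nums % 9
    nums = score // score % 10
    nums = 10 % 36
    for nums in seq:
        result = result * (20 // score)
    nums = result + 9
    return seq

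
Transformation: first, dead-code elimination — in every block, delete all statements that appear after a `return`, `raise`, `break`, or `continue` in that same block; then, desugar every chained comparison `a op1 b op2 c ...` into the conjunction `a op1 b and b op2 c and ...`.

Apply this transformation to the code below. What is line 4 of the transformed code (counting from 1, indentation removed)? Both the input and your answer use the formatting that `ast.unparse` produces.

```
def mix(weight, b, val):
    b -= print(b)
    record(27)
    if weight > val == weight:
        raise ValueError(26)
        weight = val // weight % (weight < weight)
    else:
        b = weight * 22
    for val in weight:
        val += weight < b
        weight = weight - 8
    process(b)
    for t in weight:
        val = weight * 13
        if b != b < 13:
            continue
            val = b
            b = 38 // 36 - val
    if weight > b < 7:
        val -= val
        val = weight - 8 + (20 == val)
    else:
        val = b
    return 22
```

Transformed code:
def mix(weight, b, val):
    b -= print(b)
    record(27)
    if weight > val and val == weight:
        raise ValueError(26)
    else:
        b = weight * 22
    for val in weight:
        val += weight < b
        weight = weight - 8
    process(b)
    for t in weight:
        val = weight * 13
        if b != b and b < 13:
            continue
    if weight > b and b < 7:
        val -= val
        val = weight - 8 + (20 == val)
    else:
        val = b
    return 22

if weight > val and val == weight:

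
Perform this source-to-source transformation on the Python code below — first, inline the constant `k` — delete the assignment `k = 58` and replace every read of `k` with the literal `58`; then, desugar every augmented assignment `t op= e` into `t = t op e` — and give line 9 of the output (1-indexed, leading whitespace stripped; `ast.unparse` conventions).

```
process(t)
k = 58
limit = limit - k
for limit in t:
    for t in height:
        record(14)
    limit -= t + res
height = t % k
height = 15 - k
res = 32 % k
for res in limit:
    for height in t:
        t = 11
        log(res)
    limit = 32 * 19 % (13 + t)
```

res = 32 % 58

Transformed code:
process(t)
limit = limit - 58
for limit in t:
    for t in height:
        record(14)
    limit = limit - (t + res)
height = t % 58
height = 15 - 58
res = 32 % 58
for res in limit:
    for height in t:
        t = 11
        log(res)
    limit = 32 * 19 % (13 + t)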